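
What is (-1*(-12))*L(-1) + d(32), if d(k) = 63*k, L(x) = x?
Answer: 2004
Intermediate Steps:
(-1*(-12))*L(-1) + d(32) = -1*(-12)*(-1) + 63*32 = 12*(-1) + 2016 = -12 + 2016 = 2004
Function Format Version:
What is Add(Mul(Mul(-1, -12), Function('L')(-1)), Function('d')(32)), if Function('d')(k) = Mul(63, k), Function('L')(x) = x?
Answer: 2004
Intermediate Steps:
Add(Mul(Mul(-1, -12), Function('L')(-1)), Function('d')(32)) = Add(Mul(Mul(-1, -12), -1), Mul(63, 32)) = Add(Mul(12, -1), 2016) = Add(-12, 2016) = 2004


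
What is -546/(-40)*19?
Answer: 5187/20 ≈ 259.35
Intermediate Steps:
-546/(-40)*19 = -546*(-1)/40*19 = -21*(-13/20)*19 = (273/20)*19 = 5187/20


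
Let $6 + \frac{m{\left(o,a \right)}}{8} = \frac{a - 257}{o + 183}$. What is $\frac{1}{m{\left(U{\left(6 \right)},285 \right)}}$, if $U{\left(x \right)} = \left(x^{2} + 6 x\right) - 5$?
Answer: $- \frac{125}{5888} \approx -0.02123$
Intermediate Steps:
$U{\left(x \right)} = -5 + x^{2} + 6 x$
$m{\left(o,a \right)} = -48 + \frac{8 \left(-257 + a\right)}{183 + o}$ ($m{\left(o,a \right)} = -48 + 8 \frac{a - 257}{o + 183} = -48 + 8 \frac{-257 + a}{183 + o} = -48 + \frac{8 \left(-257 + a\right)}{183 + o}$)
$\frac{1}{m{\left(U{\left(6 \right)},285 \right)}} = \frac{1}{8 \frac{1}{183 + \left(-5 + 6^{2} + 6 \cdot 6\right)} \left(-1355 + 285 - 6 \left(-5 + 6^{2} + 6 \cdot 6\right)\right)} = \frac{1}{8 \frac{1}{183 + \left(-5 + 36 + 36\right)} \left(-1355 + 285 - 6 \left(-5 + 36 + 36\right)\right)} = \frac{1}{8 \frac{1}{183 + 67} \left(-1355 + 285 - 402\right)} = \frac{1}{8 \cdot \frac{1}{250} \left(-1355 + 285 - 402\right)} = \frac{1}{8 \cdot \frac{1}{250} \left(-1472\right)} = \frac{1}{- \frac{5888}{125}} = - \frac{125}{5888}$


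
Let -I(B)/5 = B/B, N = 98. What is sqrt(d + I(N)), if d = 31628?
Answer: sqrt(31623) ≈ 177.83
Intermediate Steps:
I(B) = -5 (I(B) = -5*B/B = -5*1 = -5)
sqrt(d + I(N)) = sqrt(31628 - 5) = sqrt(31623)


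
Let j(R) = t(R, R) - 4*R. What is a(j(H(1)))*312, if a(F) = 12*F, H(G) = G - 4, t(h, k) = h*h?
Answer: 78624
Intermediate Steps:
t(h, k) = h²
H(G) = -4 + G
j(R) = R² - 4*R
a(j(H(1)))*312 = (12*((-4 + 1)*(-4 + (-4 + 1))))*312 = (12*(-3*(-4 - 3)))*312 = (12*(-3*(-7)))*312 = (12*21)*312 = 252*312 = 78624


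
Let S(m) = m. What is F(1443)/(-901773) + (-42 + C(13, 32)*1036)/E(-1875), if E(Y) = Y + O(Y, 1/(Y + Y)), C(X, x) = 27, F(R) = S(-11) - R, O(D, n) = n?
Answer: -94439226148546/6340592308023 ≈ -14.894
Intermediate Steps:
F(R) = -11 - R
E(Y) = Y + 1/(2*Y) (E(Y) = Y + 1/(Y + Y) = Y + 1/(2*Y))
F(1443)/(-901773) + (-42 + C(13, 32)*1036)/E(-1875) = (-11 - 1*1443)/(-901773) + (-42 + 27*1036)/(-1875 + (1/2)/(-1875)) = (-11 - 1443)*(-1/901773) + (-42 + 27972)/(-1875 + (1/2)*(-1/1875)) = -1454*(-1/901773) + 27930/(-1875 - 1/3750) = 1454/901773 + 27930/(-7031251/3750) = 1454/901773 + 27930*(-3750/7031251) = 1454/901773 - 104737500/7031251 = -94439226148546/6340592308023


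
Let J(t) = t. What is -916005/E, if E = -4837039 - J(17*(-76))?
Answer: 916005/4835747 ≈ 0.18942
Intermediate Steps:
E = -4835747 (E = -4837039 - 17*(-76) = -4837039 - 1*(-1292) = -4837039 + 1292 = -4835747)
-916005/E = -916005/(-4835747) = -916005*(-1/4835747) = 916005/4835747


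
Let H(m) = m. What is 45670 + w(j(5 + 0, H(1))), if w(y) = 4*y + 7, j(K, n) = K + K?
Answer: 45717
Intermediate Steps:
j(K, n) = 2*K
w(y) = 7 + 4*y
45670 + w(j(5 + 0, H(1))) = 45670 + (7 + 4*(2*(5 + 0))) = 45670 + (7 + 4*(2*5)) = 45670 + (7 + 4*10) = 45670 + (7 + 40) = 45670 + 47 = 45717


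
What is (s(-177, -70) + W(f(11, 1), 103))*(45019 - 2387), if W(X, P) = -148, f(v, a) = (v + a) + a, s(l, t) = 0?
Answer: -6309536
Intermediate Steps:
f(v, a) = v + 2*a (f(v, a) = (a + v) + a = v + 2*a)
(s(-177, -70) + W(f(11, 1), 103))*(45019 - 2387) = (0 - 148)*(45019 - 2387) = -148*42632 = -6309536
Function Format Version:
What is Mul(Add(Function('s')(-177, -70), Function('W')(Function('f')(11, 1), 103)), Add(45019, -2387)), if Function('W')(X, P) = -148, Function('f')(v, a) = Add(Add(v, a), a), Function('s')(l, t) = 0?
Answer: -6309536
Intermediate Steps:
Function('f')(v, a) = Add(v, Mul(2, a)) (Function('f')(v, a) = Add(Add(a, v), a) = Add(v, Mul(2, a)))
Mul(Add(Function('s')(-177, -70), Function('W')(Function('f')(11, 1), 103)), Add(45019, -2387)) = Mul(Add(0, -148), Add(45019, -2387)) = Mul(-148, 42632) = -6309536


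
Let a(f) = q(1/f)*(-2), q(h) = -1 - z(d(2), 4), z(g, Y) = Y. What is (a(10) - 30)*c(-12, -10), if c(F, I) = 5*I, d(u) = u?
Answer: 1000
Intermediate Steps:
q(h) = -5 (q(h) = -1 - 1*4 = -1 - 4 = -5)
a(f) = 10 (a(f) = -5*(-2) = 10)
(a(10) - 30)*c(-12, -10) = (10 - 30)*(5*(-10)) = -20*(-50) = 1000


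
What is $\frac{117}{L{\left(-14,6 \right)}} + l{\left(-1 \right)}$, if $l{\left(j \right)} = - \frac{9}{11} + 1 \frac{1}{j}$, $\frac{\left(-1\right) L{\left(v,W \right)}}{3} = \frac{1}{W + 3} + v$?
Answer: $\frac{1361}{1375} \approx 0.98982$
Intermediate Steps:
$L{\left(v,W \right)} = - 3 v - \frac{3}{3 + W}$ ($L{\left(v,W \right)} = - 3 \left(\frac{1}{W + 3} + v\right) = - 3 \left(\frac{1}{3 + W} + v\right) = - 3 \left(v + \frac{1}{3 + W}\right) = - 3 v - \frac{3}{3 + W}$)
$l{\left(j \right)} = - \frac{9}{11} + \frac{1}{j}$ ($l{\left(j \right)} = \left(-9\right) \frac{1}{11} + \frac{1}{j} = - \frac{9}{11} + \frac{1}{j}$)
$\frac{117}{L{\left(-14,6 \right)}} + l{\left(-1 \right)} = \frac{117}{3 \frac{1}{3 + 6} \left(-1 - -42 - 6 \left(-14\right)\right)} + \left(- \frac{9}{11} + \frac{1}{-1}\right) = \frac{117}{3 \cdot \frac{1}{9} \left(-1 + 42 + 84\right)} - \frac{20}{11} = \frac{117}{3 \cdot \frac{1}{9} \cdot 125} - \frac{20}{11} = \frac{117}{\frac{125}{3}} - \frac{20}{11} = 117 \cdot \frac{3}{125} - \frac{20}{11} = \frac{351}{125} - \frac{20}{11} = \frac{1361}{1375}$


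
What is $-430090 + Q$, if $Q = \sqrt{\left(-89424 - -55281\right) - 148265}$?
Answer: $-430090 + 302 i \sqrt{2} \approx -4.3009 \cdot 10^{5} + 427.09 i$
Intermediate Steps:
$Q = 302 i \sqrt{2}$ ($Q = \sqrt{\left(-89424 + 55281\right) - 148265} = \sqrt{-34143 - 148265} = \sqrt{-182408} = 302 i \sqrt{2} \approx 427.09 i$)
$-430090 + Q = -430090 + 302 i \sqrt{2}$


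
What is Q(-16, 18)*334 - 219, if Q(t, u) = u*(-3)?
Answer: -18255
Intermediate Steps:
Q(t, u) = -3*u
Q(-16, 18)*334 - 219 = -3*18*334 - 219 = -54*334 - 219 = -18036 - 219 = -18255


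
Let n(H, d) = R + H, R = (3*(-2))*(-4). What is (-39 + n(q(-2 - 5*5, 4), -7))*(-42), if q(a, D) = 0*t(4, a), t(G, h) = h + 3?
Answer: 630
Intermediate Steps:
R = 24 (R = -6*(-4) = 24)
t(G, h) = 3 + h
q(a, D) = 0 (q(a, D) = 0*(3 + a) = 0)
n(H, d) = 24 + H
(-39 + n(q(-2 - 5*5, 4), -7))*(-42) = (-39 + (24 + 0))*(-42) = (-39 + 24)*(-42) = -15*(-42) = 630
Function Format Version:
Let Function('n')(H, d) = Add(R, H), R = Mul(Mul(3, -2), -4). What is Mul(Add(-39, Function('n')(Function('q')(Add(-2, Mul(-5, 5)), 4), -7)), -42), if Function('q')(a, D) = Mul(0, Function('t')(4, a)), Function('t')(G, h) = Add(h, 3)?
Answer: 630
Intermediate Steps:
R = 24 (R = Mul(-6, -4) = 24)
Function('t')(G, h) = Add(3, h)
Function('q')(a, D) = 0 (Function('q')(a, D) = Mul(0, Add(3, a)) = 0)
Function('n')(H, d) = Add(24, H)
Mul(Add(-39, Function('n')(Function('q')(Add(-2, Mul(-5, 5)), 4), -7)), -42) = Mul(Add(-39, Add(24, 0)), -42) = Mul(Add(-39, 24), -42) = Mul(-15, -42) = 630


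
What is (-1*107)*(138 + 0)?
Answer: -14766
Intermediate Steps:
(-1*107)*(138 + 0) = -107*138 = -14766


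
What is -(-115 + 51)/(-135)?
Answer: -64/135 ≈ -0.47407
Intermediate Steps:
-(-115 + 51)/(-135) = -(-1)*(-64)/135 = -1*64/135 = -64/135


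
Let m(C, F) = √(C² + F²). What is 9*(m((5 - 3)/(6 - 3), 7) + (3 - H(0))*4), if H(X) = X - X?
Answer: 108 + 3*√445 ≈ 171.29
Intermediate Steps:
H(X) = 0
9*(m((5 - 3)/(6 - 3), 7) + (3 - H(0))*4) = 9*(√(((5 - 3)/(6 - 3))² + 7²) + (3 - 1*0)*4) = 9*(√((2/3)² + 49) + (3 + 0)*4) = 9*(√((2*(⅓))² + 49) + 3*4) = 9*(√((⅔)² + 49) + 12) = 9*(√(4/9 + 49) + 12) = 9*(√(445/9) + 12) = 9*(√445/3 + 12) = 9*(12 + √445/3) = 108 + 3*√445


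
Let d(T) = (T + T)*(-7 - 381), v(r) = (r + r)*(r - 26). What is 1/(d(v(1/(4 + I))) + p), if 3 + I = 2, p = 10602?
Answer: 9/214922 ≈ 4.1876e-5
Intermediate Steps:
I = -1 (I = -3 + 2 = -1)
v(r) = 2*r*(-26 + r) (v(r) = (2*r)*(-26 + r) = 2*r*(-26 + r))
d(T) = -776*T (d(T) = (2*T)*(-388) = -776*T)
1/(d(v(1/(4 + I))) + p) = 1/(-1552*(-26 + 1/(4 - 1))/(4 - 1) + 10602) = 1/(-1552*(-26 + 1/3)/3 + 10602) = 1/(-1552*(-77)/(3*3) + 10602) = 1/(-776*(-154/9) + 10602) = 1/(119504/9 + 10602) = 1/(214922/9) = 9/214922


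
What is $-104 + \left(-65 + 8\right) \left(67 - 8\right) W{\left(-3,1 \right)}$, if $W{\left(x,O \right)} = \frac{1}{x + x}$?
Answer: $\frac{913}{2} \approx 456.5$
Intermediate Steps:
$W{\left(x,O \right)} = \frac{1}{2 x}$
$-104 + \left(-65 + 8\right) \left(67 - 8\right) W{\left(-3,1 \right)} = -104 + \left(-65 + 8\right) \left(67 - 8\right) \frac{1}{2 \left(-3\right)} = -104 + \left(-57\right) 59 \cdot \frac{1}{2} \left(- \frac{1}{3}\right) = -104 - - \frac{1121}{2} = -104 + \frac{1121}{2} = \frac{913}{2}$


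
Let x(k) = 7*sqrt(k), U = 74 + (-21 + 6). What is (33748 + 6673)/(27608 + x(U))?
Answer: 159420424/108885539 - 40421*sqrt(59)/108885539 ≈ 1.4613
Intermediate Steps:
U = 59 (U = 74 - 15 = 59)
(33748 + 6673)/(27608 + x(U)) = (33748 + 6673)/(27608 + 7*sqrt(59)) = 40421/(27608 + 7*sqrt(59))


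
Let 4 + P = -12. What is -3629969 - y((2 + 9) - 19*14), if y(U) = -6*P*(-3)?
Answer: -3629681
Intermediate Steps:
P = -16 (P = -4 - 12 = -16)
y(U) = -288 (y(U) = -6*(-16)*(-3) = 96*(-3) = -288)
-3629969 - y((2 + 9) - 19*14) = -3629969 - 1*(-288) = -3629969 + 288 = -3629681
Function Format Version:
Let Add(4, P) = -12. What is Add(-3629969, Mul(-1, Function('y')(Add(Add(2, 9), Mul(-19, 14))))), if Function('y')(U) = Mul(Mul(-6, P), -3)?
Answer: -3629681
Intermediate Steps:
P = -16 (P = Add(-4, -12) = -16)
Function('y')(U) = -288 (Function('y')(U) = Mul(Mul(-6, -16), -3) = Mul(96, -3) = -288)
Add(-3629969, Mul(-1, Function('y')(Add(Add(2, 9), Mul(-19, 14))))) = Add(-3629969, Mul(-1, -288)) = Add(-3629969, 288) = -3629681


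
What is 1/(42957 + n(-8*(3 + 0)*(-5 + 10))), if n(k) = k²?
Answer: 1/57357 ≈ 1.7435e-5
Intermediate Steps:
1/(42957 + n(-8*(3 + 0)*(-5 + 10))) = 1/(42957 + (-8*(3 + 0)*(-5 + 10))²) = 1/(42957 + (-24*5)²) = 1/(42957 + (-8*15)²) = 1/(42957 + (-120)²) = 1/(42957 + 14400) = 1/57357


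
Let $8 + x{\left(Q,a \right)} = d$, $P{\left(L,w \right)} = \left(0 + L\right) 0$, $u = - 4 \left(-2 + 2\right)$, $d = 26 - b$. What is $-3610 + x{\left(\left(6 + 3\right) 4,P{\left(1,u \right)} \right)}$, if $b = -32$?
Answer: $-3560$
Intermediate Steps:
$d = 58$ ($d = 26 - -32 = 26 + 32 = 58$)
$u = 0$ ($u = \left(-4\right) 0 = 0$)
$P{\left(L,w \right)} = 0$ ($P{\left(L,w \right)} = L 0 = 0$)
$x{\left(Q,a \right)} = 50$ ($x{\left(Q,a \right)} = -8 + 58 = 50$)
$-3610 + x{\left(\left(6 + 3\right) 4,P{\left(1,u \right)} \right)} = -3610 + 50 = -3560$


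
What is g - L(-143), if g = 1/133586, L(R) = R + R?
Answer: 38205597/133586 ≈ 286.00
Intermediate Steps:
L(R) = 2*R
g = 1/133586 ≈ 7.4858e-6
g - L(-143) = 1/133586 - 2*(-143) = 1/133586 - 1*(-286) = 1/133586 + 286 = 38205597/133586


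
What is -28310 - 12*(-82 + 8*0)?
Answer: -27326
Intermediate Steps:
-28310 - 12*(-82 + 8*0) = -28310 - 12*(-82 + 0) = -28310 - 12*(-82) = -28310 - 1*(-984) = -28310 + 984 = -27326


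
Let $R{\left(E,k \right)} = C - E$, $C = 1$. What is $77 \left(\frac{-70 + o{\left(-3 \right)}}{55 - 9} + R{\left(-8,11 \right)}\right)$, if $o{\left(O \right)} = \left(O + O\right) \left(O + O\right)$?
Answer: $\frac{14630}{23} \approx 636.09$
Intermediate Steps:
$R{\left(E,k \right)} = 1 - E$
$o{\left(O \right)} = 4 O^{2}$ ($o{\left(O \right)} = 2 O 2 O = 4 O^{2}$)
$77 \left(\frac{-70 + o{\left(-3 \right)}}{55 - 9} + R{\left(-8,11 \right)}\right) = 77 \left(\frac{-70 + 4 \left(-3\right)^{2}}{55 - 9} + \left(1 - -8\right)\right) = 77 \left(\frac{-70 + 4 \cdot 9}{46} + \left(1 + 8\right)\right) = 77 \left(\left(-70 + 36\right) \frac{1}{46} + 9\right) = 77 \left(\left(-34\right) \frac{1}{46} + 9\right) = 77 \left(- \frac{17}{23} + 9\right) = 77 \cdot \frac{190}{23} = \frac{14630}{23}$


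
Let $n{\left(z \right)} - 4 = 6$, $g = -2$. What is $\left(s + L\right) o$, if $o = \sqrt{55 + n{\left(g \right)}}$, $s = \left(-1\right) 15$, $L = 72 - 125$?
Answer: $- 68 \sqrt{65} \approx -548.23$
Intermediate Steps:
$n{\left(z \right)} = 10$ ($n{\left(z \right)} = 4 + 6 = 10$)
$L = -53$
$s = -15$
$o = \sqrt{65}$ ($o = \sqrt{55 + 10} = \sqrt{65} \approx 8.0623$)
$\left(s + L\right) o = \left(-15 - 53\right) \sqrt{65} = - 68 \sqrt{65}$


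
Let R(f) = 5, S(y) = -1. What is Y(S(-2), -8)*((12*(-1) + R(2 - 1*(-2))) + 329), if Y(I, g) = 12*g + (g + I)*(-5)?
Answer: -16422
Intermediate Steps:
Y(I, g) = -5*I + 7*g (Y(I, g) = 12*g + (I + g)*(-5) = 12*g + (-5*I - 5*g) = -5*I + 7*g)
Y(S(-2), -8)*((12*(-1) + R(2 - 1*(-2))) + 329) = (-5*(-1) + 7*(-8))*((12*(-1) + 5) + 329) = (5 - 56)*((-12 + 5) + 329) = -51*(-7 + 329) = -51*322 = -16422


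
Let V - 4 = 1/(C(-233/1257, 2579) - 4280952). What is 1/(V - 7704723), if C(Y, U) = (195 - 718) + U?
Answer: -4278896/32967691310225 ≈ -1.2979e-7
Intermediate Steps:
C(Y, U) = -523 + U
V = 17115583/4278896 (V = 4 + 1/((-523 + 2579) - 4280952) = 4 + 1/(2056 - 4280952) = 4 + 1/(-4278896) = 4 - 1/4278896 = 17115583/4278896 ≈ 4.0000)
1/(V - 7704723) = 1/(17115583/4278896 - 7704723) = 1/(-32967691310225/4278896) = -4278896/32967691310225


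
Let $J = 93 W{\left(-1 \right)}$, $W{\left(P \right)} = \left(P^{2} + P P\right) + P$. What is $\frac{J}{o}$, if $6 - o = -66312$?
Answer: $\frac{31}{22106} \approx 0.0014023$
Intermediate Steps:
$W{\left(P \right)} = P + 2 P^{2}$ ($W{\left(P \right)} = \left(P^{2} + P^{2}\right) + P = 2 P^{2} + P = P + 2 P^{2}$)
$J = 93$ ($J = 93 \left(- (1 + 2 \left(-1\right))\right) = 93 \left(- (1 - 2)\right) = 93 \left(\left(-1\right) \left(-1\right)\right) = 93 \cdot 1 = 93$)
$o = 66318$ ($o = 6 - -66312 = 6 + 66312 = 66318$)
$\frac{J}{o} = \frac{93}{66318} = 93 \cdot \frac{1}{66318} = \frac{31}{22106}$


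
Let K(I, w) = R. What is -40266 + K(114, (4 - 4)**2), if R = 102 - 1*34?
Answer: -40198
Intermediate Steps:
R = 68 (R = 102 - 34 = 68)
K(I, w) = 68
-40266 + K(114, (4 - 4)**2) = -40266 + 68 = -40198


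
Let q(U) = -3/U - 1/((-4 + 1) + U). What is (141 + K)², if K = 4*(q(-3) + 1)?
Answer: 201601/9 ≈ 22400.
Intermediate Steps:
q(U) = -1/(-3 + U) - 3/U (q(U) = -3/U - 1/(-3 + U) = -1/(-3 + U) - 3/U)
K = 26/3 (K = 4*((9 - 4*(-3))/((-3)*(-3 - 3)) + 1) = 4*(-⅓*(9 + 12)/(-6) + 1) = 4*(-⅓*(-⅙)*21 + 1) = 4*(7/6 + 1) = 4*(13/6) = 26/3 ≈ 8.6667)
(141 + K)² = (141 + 26/3)² = (449/3)² = 201601/9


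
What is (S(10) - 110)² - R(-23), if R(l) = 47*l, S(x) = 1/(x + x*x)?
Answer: 159465901/12100 ≈ 13179.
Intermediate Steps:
S(x) = 1/(x + x²)
(S(10) - 110)² - R(-23) = (1/(10*(1 + 10)) - 110)² - 47*(-23) = ((⅒)/11 - 110)² - 1*(-1081) = ((⅒)*(1/11) - 110)² + 1081 = (1/110 - 110)² + 1081 = (-12099/110)² + 1081 = 146385801/12100 + 1081 = 159465901/12100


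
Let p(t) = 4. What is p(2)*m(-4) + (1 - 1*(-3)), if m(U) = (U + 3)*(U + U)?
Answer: 36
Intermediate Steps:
m(U) = 2*U*(3 + U) (m(U) = (3 + U)*(2*U) = 2*U*(3 + U))
p(2)*m(-4) + (1 - 1*(-3)) = 4*(2*(-4)*(3 - 4)) + (1 - 1*(-3)) = 4*(2*(-4)*(-1)) + (1 + 3) = 4*8 + 4 = 32 + 4 = 36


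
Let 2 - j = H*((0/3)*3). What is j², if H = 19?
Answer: 4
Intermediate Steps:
j = 2 (j = 2 - 19*(0/3)*3 = 2 - 19*(0*(⅓))*3 = 2 - 19*0*3 = 2 - 19*0 = 2 - 1*0 = 2 + 0 = 2)
j² = 2² = 4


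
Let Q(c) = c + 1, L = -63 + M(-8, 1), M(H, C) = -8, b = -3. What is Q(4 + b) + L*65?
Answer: -4613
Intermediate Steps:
L = -71 (L = -63 - 8 = -71)
Q(c) = 1 + c
Q(4 + b) + L*65 = (1 + (4 - 3)) - 71*65 = (1 + 1) - 4615 = 2 - 4615 = -4613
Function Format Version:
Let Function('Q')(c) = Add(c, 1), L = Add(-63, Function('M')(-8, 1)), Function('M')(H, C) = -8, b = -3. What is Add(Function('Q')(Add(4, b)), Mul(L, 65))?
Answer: -4613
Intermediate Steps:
L = -71 (L = Add(-63, -8) = -71)
Function('Q')(c) = Add(1, c)
Add(Function('Q')(Add(4, b)), Mul(L, 65)) = Add(Add(1, Add(4, -3)), Mul(-71, 65)) = Add(Add(1, 1), -4615) = Add(2, -4615) = -4613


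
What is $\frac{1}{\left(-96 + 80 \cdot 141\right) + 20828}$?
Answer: $\frac{1}{32012} \approx 3.1238 \cdot 10^{-5}$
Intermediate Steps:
$\frac{1}{\left(-96 + 80 \cdot 141\right) + 20828} = \frac{1}{\left(-96 + 11280\right) + 20828} = \frac{1}{11184 + 20828} = \frac{1}{32012}$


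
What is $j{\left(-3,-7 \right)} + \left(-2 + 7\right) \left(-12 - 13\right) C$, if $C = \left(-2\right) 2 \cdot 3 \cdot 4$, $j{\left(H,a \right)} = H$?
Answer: $5997$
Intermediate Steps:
$C = -48$ ($C = \left(-4\right) 12 = -48$)
$j{\left(-3,-7 \right)} + \left(-2 + 7\right) \left(-12 - 13\right) C = -3 + \left(-2 + 7\right) \left(-12 - 13\right) \left(-48\right) = -3 + 5 \left(-25\right) \left(-48\right) = -3 - -6000 = -3 + 6000 = 5997$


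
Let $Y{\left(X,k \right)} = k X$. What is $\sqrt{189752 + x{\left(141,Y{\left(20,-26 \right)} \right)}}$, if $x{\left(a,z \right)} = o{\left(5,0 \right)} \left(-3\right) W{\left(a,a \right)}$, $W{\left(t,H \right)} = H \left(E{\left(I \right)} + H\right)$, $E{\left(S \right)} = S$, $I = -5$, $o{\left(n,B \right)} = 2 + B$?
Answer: $2 \sqrt{18674} \approx 273.31$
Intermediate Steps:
$Y{\left(X,k \right)} = X k$
$W{\left(t,H \right)} = H \left(-5 + H\right)$
$x{\left(a,z \right)} = - 6 a \left(-5 + a\right)$ ($x{\left(a,z \right)} = \left(2 + 0\right) \left(-3\right) a \left(-5 + a\right) = 2 \left(-3\right) a \left(-5 + a\right) = - 6 a \left(-5 + a\right)$)
$\sqrt{189752 + x{\left(141,Y{\left(20,-26 \right)} \right)}} = \sqrt{189752 + 6 \cdot 141 \left(5 - 141\right)} = \sqrt{189752 + 6 \cdot 141 \left(-136\right)} = \sqrt{189752 - 115056} = \sqrt{74696} = 2 \sqrt{18674}$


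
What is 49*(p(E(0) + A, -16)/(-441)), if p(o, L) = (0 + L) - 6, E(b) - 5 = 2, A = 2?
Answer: 22/9 ≈ 2.4444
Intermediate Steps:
E(b) = 7 (E(b) = 5 + 2 = 7)
p(o, L) = -6 + L (p(o, L) = L - 6 = -6 + L)
49*(p(E(0) + A, -16)/(-441)) = 49*((-6 - 16)/(-441)) = 49*(-22*(-1/441)) = 49*(22/441) = 22/9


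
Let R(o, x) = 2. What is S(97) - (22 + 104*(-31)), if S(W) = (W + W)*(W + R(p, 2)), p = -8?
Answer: 22408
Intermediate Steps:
S(W) = 2*W*(2 + W) (S(W) = (W + W)*(W + 2) = (2*W)*(2 + W) = 2*W*(2 + W))
S(97) - (22 + 104*(-31)) = 2*97*(2 + 97) - (22 + 104*(-31)) = 2*97*99 - (22 - 3224) = 19206 - 1*(-3202) = 19206 + 3202 = 22408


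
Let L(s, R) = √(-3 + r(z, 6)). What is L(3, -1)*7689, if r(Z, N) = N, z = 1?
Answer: 7689*√3 ≈ 13318.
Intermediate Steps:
L(s, R) = √3 (L(s, R) = √(-3 + 6) = √3)
L(3, -1)*7689 = √3*7689 = 7689*√3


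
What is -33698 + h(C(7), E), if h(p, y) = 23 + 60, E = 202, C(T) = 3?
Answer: -33615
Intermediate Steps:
h(p, y) = 83
-33698 + h(C(7), E) = -33698 + 83 = -33615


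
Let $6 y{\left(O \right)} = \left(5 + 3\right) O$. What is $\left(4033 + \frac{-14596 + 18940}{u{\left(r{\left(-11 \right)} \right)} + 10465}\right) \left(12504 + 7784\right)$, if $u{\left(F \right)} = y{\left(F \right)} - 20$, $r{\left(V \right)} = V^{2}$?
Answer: $\frac{2603742828992}{31819} \approx 8.183 \cdot 10^{7}$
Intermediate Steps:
$y{\left(O \right)} = \frac{4 O}{3}$ ($y{\left(O \right)} = \frac{\left(5 + 3\right) O}{6} = \frac{8 O}{6} = \frac{4 O}{3}$)
$u{\left(F \right)} = -20 + \frac{4 F}{3}$ ($u{\left(F \right)} = \frac{4 F}{3} - 20 = -20 + \frac{4 F}{3}$)
$\left(4033 + \frac{-14596 + 18940}{u{\left(r{\left(-11 \right)} \right)} + 10465}\right) \left(12504 + 7784\right) = \left(4033 + \frac{-14596 + 18940}{\left(-20 + \frac{4 \left(-11\right)^{2}}{3}\right) + 10465}\right) \left(12504 + 7784\right) = \left(4033 + \frac{4344}{\left(-20 + \frac{4}{3} \cdot 121\right) + 10465}\right) 20288 = \left(4033 + \frac{4344}{\left(-20 + \frac{484}{3}\right) + 10465}\right) 20288 = \left(4033 + \frac{4344}{\frac{424}{3} + 10465}\right) 20288 = \left(4033 + \frac{4344}{\frac{31819}{3}}\right) 20288 = \left(4033 + 4344 \cdot \frac{3}{31819}\right) 20288 = \left(4033 + \frac{13032}{31819}\right) 20288 = \frac{128339059}{31819} \cdot 20288 = \frac{2603742828992}{31819}$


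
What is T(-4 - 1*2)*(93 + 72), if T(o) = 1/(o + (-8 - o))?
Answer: -165/8 ≈ -20.625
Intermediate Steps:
T(o) = -1/8 (T(o) = 1/(-8) = -1/8)
T(-4 - 1*2)*(93 + 72) = -(93 + 72)/8 = -1/8*165 = -165/8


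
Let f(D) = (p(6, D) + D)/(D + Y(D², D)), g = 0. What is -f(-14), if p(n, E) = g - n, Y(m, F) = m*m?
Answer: 10/19201 ≈ 0.00052081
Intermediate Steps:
Y(m, F) = m²
p(n, E) = -n (p(n, E) = 0 - n = -n)
f(D) = (-6 + D)/(D + D⁴) (f(D) = (-1*6 + D)/(D + (D²)²) = (-6 + D)/(D + D⁴))
-f(-14) = -(-6 - 14)/(-14 + (-14)⁴) = -(-20)/(-14 + 38416) = -(-20)/38402 = -1*(-10/19201) = 10/19201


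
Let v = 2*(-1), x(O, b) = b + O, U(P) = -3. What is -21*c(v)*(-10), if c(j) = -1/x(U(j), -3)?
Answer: 35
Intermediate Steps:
x(O, b) = O + b
v = -2
c(j) = ⅙ (c(j) = -1/(-3 - 3) = -1/(-6) = -1*(-⅙) = ⅙)
-21*c(v)*(-10) = -21*⅙*(-10) = -7/2*(-10) = 35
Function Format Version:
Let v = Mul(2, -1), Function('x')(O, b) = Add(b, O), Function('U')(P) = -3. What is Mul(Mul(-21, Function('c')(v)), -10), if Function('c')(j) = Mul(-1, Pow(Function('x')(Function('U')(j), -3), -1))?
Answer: 35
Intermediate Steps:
Function('x')(O, b) = Add(O, b)
v = -2
Function('c')(j) = Rational(1, 6) (Function('c')(j) = Mul(-1, Pow(Add(-3, -3), -1)) = Mul(-1, Pow(-6, -1)) = Mul(-1, Rational(-1, 6)) = Rational(1, 6))
Mul(Mul(-21, Function('c')(v)), -10) = Mul(Mul(-21, Rational(1, 6)), -10) = Mul(Rational(-7, 2), -10) = 35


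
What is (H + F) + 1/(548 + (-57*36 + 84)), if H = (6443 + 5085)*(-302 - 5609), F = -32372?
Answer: -96807619601/1420 ≈ -6.8174e+7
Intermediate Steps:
H = -68142008 (H = 11528*(-5911) = -68142008)
(H + F) + 1/(548 + (-57*36 + 84)) = (-68142008 - 32372) + 1/(548 + (-57*36 + 84)) = -68174380 + 1/(548 + (-2052 + 84)) = -68174380 + 1/(548 - 1968) = -68174380 + 1/(-1420) = -68174380 - 1/1420 = -96807619601/1420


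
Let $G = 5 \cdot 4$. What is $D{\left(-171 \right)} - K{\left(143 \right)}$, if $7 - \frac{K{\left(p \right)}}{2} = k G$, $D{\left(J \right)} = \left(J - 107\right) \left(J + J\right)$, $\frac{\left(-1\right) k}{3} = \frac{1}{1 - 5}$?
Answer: $95092$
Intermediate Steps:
$k = \frac{3}{4}$ ($k = - \frac{3}{1 - 5} = - \frac{3}{-4} = \left(-3\right) \left(- \frac{1}{4}\right) = \frac{3}{4} \approx 0.75$)
$G = 20$
$D{\left(J \right)} = 2 J \left(-107 + J\right)$ ($D{\left(J \right)} = \left(-107 + J\right) 2 J = 2 J \left(-107 + J\right)$)
$K{\left(p \right)} = -16$ ($K{\left(p \right)} = 14 - 2 \cdot \frac{3}{4} \cdot 20 = 14 - 30 = -16$)
$D{\left(-171 \right)} - K{\left(143 \right)} = 2 \left(-171\right) \left(-107 - 171\right) - -16 = 2 \left(-171\right) \left(-278\right) + 16 = 95076 + 16 = 95092$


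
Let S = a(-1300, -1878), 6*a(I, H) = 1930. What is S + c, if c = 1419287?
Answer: 4258826/3 ≈ 1.4196e+6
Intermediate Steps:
a(I, H) = 965/3 (a(I, H) = (⅙)*1930 = 965/3)
S = 965/3 ≈ 321.67
S + c = 965/3 + 1419287 = 4258826/3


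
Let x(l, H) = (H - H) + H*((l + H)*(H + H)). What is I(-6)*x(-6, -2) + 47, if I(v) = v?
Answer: 431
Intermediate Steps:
x(l, H) = 2*H²*(H + l) (x(l, H) = 0 + H*((H + l)*(2*H)) = 0 + H*(2*H*(H + l)) = 0 + 2*H²*(H + l) = 2*H²*(H + l))
I(-6)*x(-6, -2) + 47 = -12*(-2)²*(-2 - 6) + 47 = -12*4*(-8) + 47 = -6*(-64) + 47 = 384 + 47 = 431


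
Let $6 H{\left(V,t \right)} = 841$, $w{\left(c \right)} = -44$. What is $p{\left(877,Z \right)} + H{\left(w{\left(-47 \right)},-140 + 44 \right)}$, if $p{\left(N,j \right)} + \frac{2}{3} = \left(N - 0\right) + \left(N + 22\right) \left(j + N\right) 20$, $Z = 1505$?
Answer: $\frac{85658753}{2} \approx 4.2829 \cdot 10^{7}$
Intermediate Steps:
$H{\left(V,t \right)} = \frac{841}{6}$ ($H{\left(V,t \right)} = \frac{1}{6} \cdot 841 = \frac{841}{6}$)
$p{\left(N,j \right)} = - \frac{2}{3} + N + 20 \left(22 + N\right) \left(N + j\right)$ ($p{\left(N,j \right)} = - \frac{2}{3} + \left(\left(N - 0\right) + \left(N + 22\right) \left(j + N\right) 20\right) = - \frac{2}{3} + \left(\left(N + 0\right) + \left(22 + N\right) \left(N + j\right) 20\right) = - \frac{2}{3} + \left(N + 20 \left(22 + N\right) \left(N + j\right)\right) = - \frac{2}{3} + N + 20 \left(22 + N\right) \left(N + j\right)$)
$p{\left(877,Z \right)} + H{\left(w{\left(-47 \right)},-140 + 44 \right)} = \left(- \frac{2}{3} + 20 \cdot 877^{2} + 440 \cdot 1505 + 441 \cdot 877 + 20 \cdot 877 \cdot 1505\right) + \frac{841}{6} = \left(- \frac{2}{3} + 20 \cdot 769129 + 662200 + 386757 + 26397700\right) + \frac{841}{6} = \left(- \frac{2}{3} + 15382580 + 662200 + 386757 + 26397700\right) + \frac{841}{6} = \frac{128487709}{3} + \frac{841}{6} = \frac{85658753}{2}$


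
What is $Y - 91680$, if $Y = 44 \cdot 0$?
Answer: $-91680$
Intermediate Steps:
$Y = 0$
$Y - 91680 = 0 - 91680 = -91680$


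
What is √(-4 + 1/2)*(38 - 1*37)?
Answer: I*√14/2 ≈ 1.8708*I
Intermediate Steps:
√(-4 + 1/2)*(38 - 1*37) = √(-4 + ½)*(38 - 37) = √(-7/2)*1 = (I*√14/2)*1 = I*√14/2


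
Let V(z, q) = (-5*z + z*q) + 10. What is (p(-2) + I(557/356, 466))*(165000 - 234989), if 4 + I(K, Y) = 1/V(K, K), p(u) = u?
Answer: 237273768262/586149 ≈ 4.0480e+5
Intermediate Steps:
V(z, q) = 10 - 5*z + q*z (V(z, q) = (-5*z + q*z) + 10 = 10 - 5*z + q*z)
I(K, Y) = -4 + 1/(10 + K**2 - 5*K) (I(K, Y) = -4 + 1/(10 - 5*K + K*K) = -4 + 1/(10 - 5*K + K**2) = -4 + 1/(10 + K**2 - 5*K))
(p(-2) + I(557/356, 466))*(165000 - 234989) = (-2 + (-39 - 4*(557/356)**2 + 20*(557/356))/(10 + (557/356)**2 - 2785/356))*(165000 - 234989) = (-2 + (-39 - 4*(557*(1/356))**2 + 20*(557*(1/356)))/(10 + (557*(1/356))**2 - 2785/356))*(-69989) = (-2 + (-39 - 4*(557/356)**2 + 20*(557/356))/(10 + (557/356)**2 - 5*557/356))*(-69989) = (-2 + (-39 - 4*310249/126736 + 2785/89)/(10 + 310249/126736 - 2785/356))*(-69989) = (-2 + (-39 - 310249/31684 + 2785/89)/(586149/126736))*(-69989) = (-2 + (126736/586149)*(-554465/31684))*(-69989) = (-2 - 2217860/586149)*(-69989) = -3390158/586149*(-69989) = 237273768262/586149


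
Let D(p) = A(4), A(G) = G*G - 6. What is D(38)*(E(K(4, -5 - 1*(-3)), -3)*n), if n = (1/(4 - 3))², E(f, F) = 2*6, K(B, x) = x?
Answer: 120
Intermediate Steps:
A(G) = -6 + G² (A(G) = G² - 6 = -6 + G²)
D(p) = 10 (D(p) = -6 + 4² = -6 + 16 = 10)
E(f, F) = 12
n = 1 (n = (1/1)² = 1² = 1)
D(38)*(E(K(4, -5 - 1*(-3)), -3)*n) = 10*(12*1) = 10*12 = 120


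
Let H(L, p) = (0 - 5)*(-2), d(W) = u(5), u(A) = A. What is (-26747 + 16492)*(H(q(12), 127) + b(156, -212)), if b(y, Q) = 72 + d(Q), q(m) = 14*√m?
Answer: -892185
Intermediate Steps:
d(W) = 5
b(y, Q) = 77 (b(y, Q) = 72 + 5 = 77)
H(L, p) = 10 (H(L, p) = -5*(-2) = 10)
(-26747 + 16492)*(H(q(12), 127) + b(156, -212)) = (-26747 + 16492)*(10 + 77) = -10255*87 = -892185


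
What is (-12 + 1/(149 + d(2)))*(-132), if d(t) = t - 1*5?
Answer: 115566/73 ≈ 1583.1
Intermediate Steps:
d(t) = -5 + t (d(t) = t - 5 = -5 + t)
(-12 + 1/(149 + d(2)))*(-132) = (-12 + 1/(149 + (-5 + 2)))*(-132) = (-12 + 1/(149 - 3))*(-132) = (-12 + 1/146)*(-132) = -1751/146*(-132) = 115566/73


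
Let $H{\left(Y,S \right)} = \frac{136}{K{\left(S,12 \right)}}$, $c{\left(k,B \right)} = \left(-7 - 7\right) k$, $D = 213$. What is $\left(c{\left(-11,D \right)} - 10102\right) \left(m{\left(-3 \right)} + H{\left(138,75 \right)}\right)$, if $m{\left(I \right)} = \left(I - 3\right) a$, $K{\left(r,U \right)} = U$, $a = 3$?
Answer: $66320$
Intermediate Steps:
$m{\left(I \right)} = -9 + 3 I$ ($m{\left(I \right)} = \left(I - 3\right) 3 = \left(-3 + I\right) 3 = -9 + 3 I$)
$c{\left(k,B \right)} = - 14 k$
$H{\left(Y,S \right)} = \frac{34}{3}$ ($H{\left(Y,S \right)} = \frac{136}{12} = 136 \cdot \frac{1}{12} = \frac{34}{3}$)
$\left(c{\left(-11,D \right)} - 10102\right) \left(m{\left(-3 \right)} + H{\left(138,75 \right)}\right) = \left(\left(-14\right) \left(-11\right) - 10102\right) \left(\left(-9 + 3 \left(-3\right)\right) + \frac{34}{3}\right) = \left(154 - 10102\right) \left(\left(-9 - 9\right) + \frac{34}{3}\right) = - 9948 \left(-18 + \frac{34}{3}\right) = \left(-9948\right) \left(- \frac{20}{3}\right) = 66320$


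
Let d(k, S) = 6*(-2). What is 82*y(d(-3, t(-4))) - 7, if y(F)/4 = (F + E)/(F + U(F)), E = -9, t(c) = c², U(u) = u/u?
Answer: 6811/11 ≈ 619.18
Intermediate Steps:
U(u) = 1
d(k, S) = -12
y(F) = 4*(-9 + F)/(1 + F) (y(F) = 4*((F - 9)/(F + 1)) = 4*((-9 + F)/(1 + F)) = 4*(-9 + F)/(1 + F))
82*y(d(-3, t(-4))) - 7 = 82*(4*(-9 - 12)/(1 - 12)) - 7 = 82*(4*(-21)/(-11)) - 7 = 82*(4*(-1/11)*(-21)) - 7 = 82*(84/11) - 7 = 6888/11 - 7 = 6811/11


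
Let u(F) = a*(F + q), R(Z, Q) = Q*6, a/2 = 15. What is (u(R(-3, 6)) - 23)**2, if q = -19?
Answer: 237169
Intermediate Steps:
a = 30 (a = 2*15 = 30)
R(Z, Q) = 6*Q
u(F) = -570 + 30*F (u(F) = 30*(F - 19) = 30*(-19 + F) = -570 + 30*F)
(u(R(-3, 6)) - 23)**2 = ((-570 + 30*(6*6)) - 23)**2 = ((-570 + 30*36) - 23)**2 = ((-570 + 1080) - 23)**2 = (510 - 23)**2 = 487**2 = 237169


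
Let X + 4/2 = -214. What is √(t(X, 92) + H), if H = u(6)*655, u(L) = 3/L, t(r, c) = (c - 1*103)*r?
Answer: √10814/2 ≈ 51.995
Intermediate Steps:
X = -216 (X = -2 - 214 = -216)
t(r, c) = r*(-103 + c) (t(r, c) = (c - 103)*r = (-103 + c)*r = r*(-103 + c))
H = 655/2 (H = (3/6)*655 = (3*(⅙))*655 = (½)*655 = 655/2 ≈ 327.50)
√(t(X, 92) + H) = √(-216*(-103 + 92) + 655/2) = √(-216*(-11) + 655/2) = √(2376 + 655/2) = √(5407/2) = √10814/2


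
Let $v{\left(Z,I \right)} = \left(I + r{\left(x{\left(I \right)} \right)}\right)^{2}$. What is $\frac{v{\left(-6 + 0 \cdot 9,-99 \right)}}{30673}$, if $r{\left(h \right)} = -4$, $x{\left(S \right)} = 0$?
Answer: $\frac{10609}{30673} \approx 0.34587$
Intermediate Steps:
$v{\left(Z,I \right)} = \left(-4 + I\right)^{2}$ ($v{\left(Z,I \right)} = \left(I - 4\right)^{2} = \left(-4 + I\right)^{2}$)
$\frac{v{\left(-6 + 0 \cdot 9,-99 \right)}}{30673} = \frac{\left(-4 - 99\right)^{2}}{30673} = \left(-103\right)^{2} \cdot \frac{1}{30673} = 10609 \cdot \frac{1}{30673} = \frac{10609}{30673}$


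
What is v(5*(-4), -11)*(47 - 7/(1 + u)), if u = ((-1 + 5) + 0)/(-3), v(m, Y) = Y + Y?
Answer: -1496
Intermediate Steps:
v(m, Y) = 2*Y
u = -4/3 (u = (4 + 0)*(-⅓) = 4*(-⅓) = -4/3 ≈ -1.3333)
v(5*(-4), -11)*(47 - 7/(1 + u)) = (2*(-11))*(47 - 7/(1 - 4/3)) = -22*(47 - 7/(-⅓)) = -22*(47 - 3*(-7)) = -22*(47 + 21) = -22*68 = -1496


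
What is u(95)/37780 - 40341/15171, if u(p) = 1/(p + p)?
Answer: -96525250343/36300157400 ≈ -2.6591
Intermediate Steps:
u(p) = 1/(2*p)
u(95)/37780 - 40341/15171 = ((1/2)/95)/37780 - 40341/15171 = ((1/2)*(1/95))*(1/37780) - 40341*1/15171 = (1/190)*(1/37780) - 13447/5057 = 1/7178200 - 13447/5057 = -96525250343/36300157400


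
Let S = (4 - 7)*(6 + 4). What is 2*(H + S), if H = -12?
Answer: -84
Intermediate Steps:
S = -30 (S = -3*10 = -30)
2*(H + S) = 2*(-12 - 30) = 2*(-42) = -84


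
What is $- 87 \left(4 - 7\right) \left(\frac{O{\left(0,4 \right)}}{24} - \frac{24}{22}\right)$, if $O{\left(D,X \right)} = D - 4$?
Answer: $- \frac{7221}{22} \approx -328.23$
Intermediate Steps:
$O{\left(D,X \right)} = -4 + D$
$- 87 \left(4 - 7\right) \left(\frac{O{\left(0,4 \right)}}{24} - \frac{24}{22}\right) = - 87 \left(4 - 7\right) \left(\frac{-4 + 0}{24} - \frac{24}{22}\right) = - 87 \left(4 - 7\right) \left(\left(-4\right) \frac{1}{24} - \frac{12}{11}\right) = - 87 \left(- 3 \left(- \frac{1}{6} - \frac{12}{11}\right)\right) = - 87 \left(\left(-3\right) \left(- \frac{83}{66}\right)\right) = \left(-87\right) \frac{83}{22} = - \frac{7221}{22}$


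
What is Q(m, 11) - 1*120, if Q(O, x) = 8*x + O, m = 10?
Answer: -22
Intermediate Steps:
Q(O, x) = O + 8*x
Q(m, 11) - 1*120 = (10 + 8*11) - 1*120 = (10 + 88) - 120 = 98 - 120 = -22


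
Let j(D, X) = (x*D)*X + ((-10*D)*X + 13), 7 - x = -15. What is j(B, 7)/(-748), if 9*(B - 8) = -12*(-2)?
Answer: -909/748 ≈ -1.2152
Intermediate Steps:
x = 22 (x = 7 - 1*(-15) = 7 + 15 = 22)
B = 32/3 (B = 8 + (-12*(-2))/9 = 8 + (⅑)*24 = 8 + 8/3 = 32/3 ≈ 10.667)
j(D, X) = 13 + 12*D*X (j(D, X) = (22*D)*X + ((-10*D)*X + 13) = 22*D*X + (-10*D*X + 13) = 22*D*X + (13 - 10*D*X) = 13 + 12*D*X)
j(B, 7)/(-748) = (13 + 12*(32/3)*7)/(-748) = (13 + 896)*(-1/748) = 909*(-1/748) = -909/748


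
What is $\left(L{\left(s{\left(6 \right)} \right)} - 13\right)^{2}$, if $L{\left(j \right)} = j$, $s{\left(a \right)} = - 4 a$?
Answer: $1369$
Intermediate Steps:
$\left(L{\left(s{\left(6 \right)} \right)} - 13\right)^{2} = \left(\left(-4\right) 6 - 13\right)^{2} = \left(-24 - 13\right)^{2} = \left(-37\right)^{2} = 1369$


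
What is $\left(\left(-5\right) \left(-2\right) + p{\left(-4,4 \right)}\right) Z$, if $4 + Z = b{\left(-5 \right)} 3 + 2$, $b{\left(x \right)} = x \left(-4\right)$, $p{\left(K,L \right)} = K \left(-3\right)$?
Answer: $1276$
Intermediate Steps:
$p{\left(K,L \right)} = - 3 K$
$b{\left(x \right)} = - 4 x$
$Z = 58$ ($Z = -4 + \left(\left(-4\right) \left(-5\right) 3 + 2\right) = -4 + \left(20 \cdot 3 + 2\right) = -4 + \left(60 + 2\right) = -4 + 62 = 58$)
$\left(\left(-5\right) \left(-2\right) + p{\left(-4,4 \right)}\right) Z = \left(\left(-5\right) \left(-2\right) - -12\right) 58 = \left(10 + 12\right) 58 = 22 \cdot 58 = 1276$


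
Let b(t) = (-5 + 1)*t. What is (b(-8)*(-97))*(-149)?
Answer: 462496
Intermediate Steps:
b(t) = -4*t
(b(-8)*(-97))*(-149) = (-4*(-8)*(-97))*(-149) = (32*(-97))*(-149) = -3104*(-149) = 462496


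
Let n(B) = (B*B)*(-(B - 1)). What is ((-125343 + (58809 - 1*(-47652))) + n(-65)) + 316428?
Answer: 576396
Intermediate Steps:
n(B) = B**2*(1 - B) (n(B) = B**2*(-(-1 + B)) = B**2*(1 - B))
((-125343 + (58809 - 1*(-47652))) + n(-65)) + 316428 = ((-125343 + (58809 - 1*(-47652))) + (-65)**2*(1 - 1*(-65))) + 316428 = ((-125343 + (58809 + 47652)) + 4225*(1 + 65)) + 316428 = ((-125343 + 106461) + 4225*66) + 316428 = (-18882 + 278850) + 316428 = 259968 + 316428 = 576396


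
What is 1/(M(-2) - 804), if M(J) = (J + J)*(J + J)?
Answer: -1/788 ≈ -0.0012690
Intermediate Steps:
M(J) = 4*J² (M(J) = (2*J)*(2*J) = 4*J²)
1/(M(-2) - 804) = 1/(4*(-2)² - 804) = 1/(4*4 - 804) = 1/(16 - 804) = 1/(-788) = -1/788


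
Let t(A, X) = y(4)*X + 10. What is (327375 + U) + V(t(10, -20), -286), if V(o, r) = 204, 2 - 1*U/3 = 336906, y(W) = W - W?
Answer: -683133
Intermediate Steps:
y(W) = 0
t(A, X) = 10 (t(A, X) = 0*X + 10 = 0 + 10 = 10)
U = -1010712 (U = 6 - 3*336906 = 6 - 1010718 = -1010712)
(327375 + U) + V(t(10, -20), -286) = (327375 - 1010712) + 204 = -683337 + 204 = -683133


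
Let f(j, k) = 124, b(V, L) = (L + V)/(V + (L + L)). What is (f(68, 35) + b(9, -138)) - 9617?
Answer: -844834/89 ≈ -9492.5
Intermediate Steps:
b(V, L) = (L + V)/(V + 2*L)
(f(68, 35) + b(9, -138)) - 9617 = (124 + (-138 + 9)/(9 + 2*(-138))) - 9617 = (124 - 129/(9 - 276)) - 9617 = (124 - 129/(-267)) - 9617 = (124 - 1/267*(-129)) - 9617 = (124 + 43/89) - 9617 = 11079/89 - 9617 = -844834/89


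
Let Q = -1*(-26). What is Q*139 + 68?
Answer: 3682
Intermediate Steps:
Q = 26
Q*139 + 68 = 26*139 + 68 = 3614 + 68 = 3682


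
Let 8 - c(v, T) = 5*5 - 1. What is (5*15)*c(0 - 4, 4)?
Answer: -1200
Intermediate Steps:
c(v, T) = -16 (c(v, T) = 8 - (5*5 - 1) = 8 - (25 - 1) = 8 - 1*24 = 8 - 24 = -16)
(5*15)*c(0 - 4, 4) = (5*15)*(-16) = 75*(-16) = -1200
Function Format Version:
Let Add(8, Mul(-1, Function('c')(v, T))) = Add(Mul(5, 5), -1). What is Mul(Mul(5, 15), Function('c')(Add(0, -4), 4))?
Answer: -1200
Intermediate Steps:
Function('c')(v, T) = -16 (Function('c')(v, T) = Add(8, Mul(-1, Add(Mul(5, 5), -1))) = Add(8, Mul(-1, Add(25, -1))) = Add(8, Mul(-1, 24)) = Add(8, -24) = -16)
Mul(Mul(5, 15), Function('c')(Add(0, -4), 4)) = Mul(Mul(5, 15), -16) = Mul(75, -16) = -1200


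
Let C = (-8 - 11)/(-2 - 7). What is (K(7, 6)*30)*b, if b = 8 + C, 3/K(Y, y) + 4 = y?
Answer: 455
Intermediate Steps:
C = 19/9 (C = -19/(-9) = -19*(-⅑) = 19/9 ≈ 2.1111)
K(Y, y) = 3/(-4 + y)
b = 91/9 (b = 8 + 19/9 = 91/9 ≈ 10.111)
(K(7, 6)*30)*b = ((3/(-4 + 6))*30)*(91/9) = ((3/2)*30)*(91/9) = 45*(91/9) = 455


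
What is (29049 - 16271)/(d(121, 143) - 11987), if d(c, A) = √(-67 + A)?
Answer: -153169886/143688093 - 25556*√19/143688093 ≈ -1.0668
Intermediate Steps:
(29049 - 16271)/(d(121, 143) - 11987) = (29049 - 16271)/(√(-67 + 143) - 11987) = 12778/(√76 - 11987) = 12778/(2*√19 - 11987) = 12778/(-11987 + 2*√19)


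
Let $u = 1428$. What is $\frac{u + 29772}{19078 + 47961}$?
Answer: $\frac{31200}{67039} \approx 0.4654$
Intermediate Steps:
$\frac{u + 29772}{19078 + 47961} = \frac{1428 + 29772}{19078 + 47961} = \frac{31200}{67039}$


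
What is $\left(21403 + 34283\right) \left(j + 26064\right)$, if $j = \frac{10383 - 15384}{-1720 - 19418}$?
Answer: $\frac{5113328276073}{3523} \approx 1.4514 \cdot 10^{9}$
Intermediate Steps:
$j = \frac{1667}{7046}$ ($j = - \frac{5001}{-21138} = \left(-5001\right) \left(- \frac{1}{21138}\right) = \frac{1667}{7046} \approx 0.23659$)
$\left(21403 + 34283\right) \left(j + 26064\right) = \left(21403 + 34283\right) \left(\frac{1667}{7046} + 26064\right) = 55686 \cdot \frac{183648611}{7046} = \frac{5113328276073}{3523}$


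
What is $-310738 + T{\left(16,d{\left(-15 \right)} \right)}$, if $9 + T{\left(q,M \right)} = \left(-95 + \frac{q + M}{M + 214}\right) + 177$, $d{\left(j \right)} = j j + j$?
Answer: $- \frac{65860867}{212} \approx -3.1066 \cdot 10^{5}$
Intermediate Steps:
$d{\left(j \right)} = j + j^{2}$ ($d{\left(j \right)} = j^{2} + j = j + j^{2}$)
$T{\left(q,M \right)} = 73 + \frac{M + q}{214 + M}$ ($T{\left(q,M \right)} = -9 + \left(\left(-95 + \frac{q + M}{M + 214}\right) + 177\right) = -9 + \left(\left(-95 + \frac{M + q}{214 + M}\right) + 177\right) = -9 + \left(82 + \frac{M + q}{214 + M}\right) = 73 + \frac{M + q}{214 + M}$)
$-310738 + T{\left(16,d{\left(-15 \right)} \right)} = -310738 + \frac{15622 + 16 + 74 \left(- 15 \left(1 - 15\right)\right)}{214 - 15 \left(1 - 15\right)} = -310738 + \frac{15622 + 16 + 74 \left(\left(-15\right) \left(-14\right)\right)}{214 - -210} = -310738 + \frac{15622 + 16 + 74 \cdot 210}{214 + 210} = -310738 + \frac{15622 + 16 + 15540}{424} = -310738 + \frac{1}{424} \cdot 31178 = -310738 + \frac{15589}{212} = - \frac{65860867}{212}$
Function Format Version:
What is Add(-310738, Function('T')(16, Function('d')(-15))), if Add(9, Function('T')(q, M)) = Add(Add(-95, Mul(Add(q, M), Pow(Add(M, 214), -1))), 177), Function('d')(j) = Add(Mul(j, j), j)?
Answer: Rational(-65860867, 212) ≈ -3.1066e+5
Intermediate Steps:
Function('d')(j) = Add(j, Pow(j, 2)) (Function('d')(j) = Add(Pow(j, 2), j) = Add(j, Pow(j, 2)))
Function('T')(q, M) = Add(73, Mul(Pow(Add(214, M), -1), Add(M, q))) (Function('T')(q, M) = Add(-9, Add(Add(-95, Mul(Add(q, M), Pow(Add(M, 214), -1))), 177)) = Add(-9, Add(Add(-95, Mul(Add(M, q), Pow(Add(214, M), -1))), 177)) = Add(-9, Add(Add(-95, Mul(Pow(Add(214, M), -1), Add(M, q))), 177)) = Add(-9, Add(82, Mul(Pow(Add(214, M), -1), Add(M, q)))) = Add(73, Mul(Pow(Add(214, M), -1), Add(M, q))))
Add(-310738, Function('T')(16, Function('d')(-15))) = Add(-310738, Mul(Pow(Add(214, Mul(-15, Add(1, -15))), -1), Add(15622, 16, Mul(74, Mul(-15, Add(1, -15)))))) = Add(-310738, Mul(Pow(Add(214, Mul(-15, -14)), -1), Add(15622, 16, Mul(74, Mul(-15, -14))))) = Add(-310738, Mul(Pow(Add(214, 210), -1), Add(15622, 16, Mul(74, 210)))) = Add(-310738, Mul(Pow(424, -1), Add(15622, 16, 15540))) = Add(-310738, Mul(Rational(1, 424), 31178)) = Add(-310738, Rational(15589, 212)) = Rational(-65860867, 212)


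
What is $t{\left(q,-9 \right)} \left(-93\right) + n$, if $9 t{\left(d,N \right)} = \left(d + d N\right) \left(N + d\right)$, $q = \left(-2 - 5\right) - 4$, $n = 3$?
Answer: $\frac{54569}{3} \approx 18190.0$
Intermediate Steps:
$q = -11$ ($q = -7 - 4 = -11$)
$t{\left(d,N \right)} = \frac{\left(N + d\right) \left(d + N d\right)}{9}$ ($t{\left(d,N \right)} = \frac{\left(d + d N\right) \left(N + d\right)}{9} = \frac{\left(d + N d\right) \left(N + d\right)}{9} = \frac{\left(N + d\right) \left(d + N d\right)}{9}$)
$t{\left(q,-9 \right)} \left(-93\right) + n = \frac{1}{9} \left(-11\right) \left(-9 - 11 + \left(-9\right)^{2} - -99\right) \left(-93\right) + 3 = \frac{1}{9} \left(-11\right) \left(-9 - 11 + 81 + 99\right) \left(-93\right) + 3 = \frac{1}{9} \left(-11\right) 160 \left(-93\right) + 3 = \left(- \frac{1760}{9}\right) \left(-93\right) + 3 = \frac{54560}{3} + 3 = \frac{54569}{3}$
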